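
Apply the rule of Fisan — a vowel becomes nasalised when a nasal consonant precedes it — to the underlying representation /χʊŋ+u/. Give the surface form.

The vowel /u/ is adjacent to the preceding nasal /ŋ/, so it acquires [+nasal] and surfaces as [ũ].

[χʊŋũ]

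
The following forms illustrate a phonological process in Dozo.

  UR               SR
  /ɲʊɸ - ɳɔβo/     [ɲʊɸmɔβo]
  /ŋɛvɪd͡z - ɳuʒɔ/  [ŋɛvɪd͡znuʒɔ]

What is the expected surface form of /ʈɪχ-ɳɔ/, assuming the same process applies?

The data show progressive place assimilation: /ɳ/ → [m] after /ɸ/; /ɳ/ → [n] after /d͡z/. In each pair only place changes, matching the preceding consonant, while manner and voice stay constant.
/ɳ/ is a voiced retroflex nasal. The preceding trigger /χ/ is uvular, so /ɳ/ must become uvular as well.
A voiced uvular nasal is [ɴ], so the surface segment is [ɴ].

[ʈɪχɴɔ]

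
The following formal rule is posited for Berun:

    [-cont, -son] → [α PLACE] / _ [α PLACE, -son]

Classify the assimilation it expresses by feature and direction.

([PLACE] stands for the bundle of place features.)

The rule copies the place features (abbreviated [PLACE]) from the environment onto the target, so the assimilating feature is place.
Since the environment is written after the underscore, the trigger follows the target; the direction is regressive.

regressive place assimilation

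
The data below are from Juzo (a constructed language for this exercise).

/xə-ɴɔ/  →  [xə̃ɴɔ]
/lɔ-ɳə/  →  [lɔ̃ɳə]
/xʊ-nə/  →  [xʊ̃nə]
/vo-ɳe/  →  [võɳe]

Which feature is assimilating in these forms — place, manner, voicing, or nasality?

nasality

The vowel /ə/ surfaces as nasalised [ə̃] next to the following nasal /ɴ/ — it has acquired the [+nasal] feature of its neighbour.
Likewise in the remaining data: /ɔ/ → [ɔ̃] before /ɳ/; /ʊ/ → [ʊ̃] before /n/; /o/ → [õ] before /ɳ/ — each time a vowel is nasalised next to a following nasal.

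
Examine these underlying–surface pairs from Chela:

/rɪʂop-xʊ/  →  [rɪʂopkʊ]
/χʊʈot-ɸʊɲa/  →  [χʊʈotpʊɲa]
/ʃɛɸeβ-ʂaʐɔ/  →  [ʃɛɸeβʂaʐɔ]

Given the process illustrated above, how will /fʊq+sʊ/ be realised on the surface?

[fʊqtʊ]

The data show progressive manner assimilation: /x/ → [k] after /p/; /ɸ/ → [p] after /t/. In each pair only manner changes, matching the preceding consonant, while place and voice stay constant.
Nothing changes in [ʃɛɸeβʂaʐɔ]: there the adjacent consonants already agree in manner (/ʂ/ and /β/ are both fricatives), so this form is consistent with the same rule.
The rule targets /s/ (voiceless alveolar fricative), which sits after the trigger /q/ (stop).
A voiceless alveolar stop is [t], so the surface segment is [t].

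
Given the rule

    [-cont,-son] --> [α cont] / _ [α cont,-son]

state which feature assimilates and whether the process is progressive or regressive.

regressive manner assimilation

The shared variable α links the value of [cont] on the target to that of the neighbouring obstruent. [cont] distinguishes stops from fricatives — a manner-of-articulation feature — so this is manner assimilation.
The conditioning segment sits to the right of the focus bar, meaning the trigger follows the segment that changes — regressive assimilation.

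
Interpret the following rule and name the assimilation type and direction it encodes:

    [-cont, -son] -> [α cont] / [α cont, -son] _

progressive manner assimilation

The rule copies [cont] (continuancy) from the environment onto the target stops; since [±cont] encodes the stop/fricative manner contrast, the assimilating dimension is manner.
Since the environment is written before the underscore, the trigger precedes the target; the direction is progressive.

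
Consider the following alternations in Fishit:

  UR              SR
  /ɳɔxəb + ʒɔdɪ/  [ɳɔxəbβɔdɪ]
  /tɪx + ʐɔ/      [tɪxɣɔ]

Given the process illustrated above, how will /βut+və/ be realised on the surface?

[βutzə]

The data show progressive place assimilation: /ʒ/ → [β] after /b/; /ʐ/ → [ɣ] after /x/. In each pair only place changes, matching the preceding consonant, while manner and voice stay constant.
/v/ is a voiced labiodental fricative. The preceding trigger /t/ is alveolar, so /v/ must become alveolar as well.
A voiced alveolar fricative is [z], so the surface segment is [z].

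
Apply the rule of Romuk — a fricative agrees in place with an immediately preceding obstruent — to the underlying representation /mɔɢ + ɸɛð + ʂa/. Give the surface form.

[mɔɢχɛðθa]

/ɸ/ is a voiceless bilabial fricative. The preceding trigger /ɢ/ is uvular, so /ɸ/ must become uvular as well.
A voiceless uvular fricative is [χ], so the surface segment is [χ].
The same rule applies at the second boundary: /ʂ/ → [θ] next to /ð/.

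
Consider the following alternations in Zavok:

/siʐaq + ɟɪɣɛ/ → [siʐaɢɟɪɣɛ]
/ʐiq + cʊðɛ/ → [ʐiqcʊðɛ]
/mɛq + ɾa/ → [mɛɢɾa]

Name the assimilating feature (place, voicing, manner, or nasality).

Comparing underlying and surface forms, /q/ → [ɢ] is the alternation; the neighbouring /ɟ/ is constant.
/q/ is voiceless while /ɟ/ is voiced; the output [ɢ] is voiced, matching the trigger — so the feature that spreads is voicing.
Checking the remaining alternation: /q/ → [ɢ] before /ɾ/ (voiceless → voiced, matching voiced) — only voicing changes, and always toward the following segment.
Nothing changes in [ʐiqcʊðɛ]: there the adjacent consonants already agree in voicing (/q/ and /c/ are both voiceless), so this form is consistent with the same rule.

voicing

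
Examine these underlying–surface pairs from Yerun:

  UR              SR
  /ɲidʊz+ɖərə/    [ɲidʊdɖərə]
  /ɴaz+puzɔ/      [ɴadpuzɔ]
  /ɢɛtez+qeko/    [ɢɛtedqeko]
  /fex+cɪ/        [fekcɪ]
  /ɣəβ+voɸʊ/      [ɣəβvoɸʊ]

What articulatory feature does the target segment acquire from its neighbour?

manner

Comparing underlying and surface forms, /z/ → [d] is the alternation; the neighbouring /ɖ/ is constant.
/z/ is a fricative while /ɖ/ is a stop; the output [d] is a stop, matching the trigger — so the feature that spreads is manner.
Checking the remaining alternations: /z/ → [d] before /p/ (fricative → stop, matching a stop); /z/ → [d] before /q/ (fricative → stop, matching a stop); /x/ → [k] before /c/ (fricative → stop, matching a stop) — only manner changes, and always toward the following segment.
Nothing changes in [ɣəβvoɸʊ]: there the adjacent consonants already agree in manner (/β/ and /v/ are both fricatives), so this form is consistent with the same rule.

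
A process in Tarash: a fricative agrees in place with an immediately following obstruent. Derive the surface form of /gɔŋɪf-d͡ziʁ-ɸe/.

[gɔŋɪsd͡ziβɸe]

/f/ is a voiceless labiodental fricative. The following trigger /d͡z/ is alveolar, so /f/ must become alveolar as well.
The voiceless alveolar fricative is [s], so /f/ → [s].
At the second juncture, /ʁ/ likewise becomes [β] adjacent to /ɸ/.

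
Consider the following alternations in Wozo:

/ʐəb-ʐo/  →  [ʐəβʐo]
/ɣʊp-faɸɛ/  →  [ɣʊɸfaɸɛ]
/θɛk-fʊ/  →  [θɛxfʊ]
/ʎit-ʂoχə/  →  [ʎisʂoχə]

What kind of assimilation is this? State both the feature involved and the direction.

The segment that alternates is /b/, which surfaces as [β] when adjacent to /ʐ/.
The change stop → fricative matches the manner of the following /ʐ/, identifying this as manner assimilation.
Place and voice are unchanged, so the assimilation is partial, not total.
Checking the remaining alternations: /p/ → [ɸ] before /f/ (stop → fricative, matching a fricative); /k/ → [x] before /f/ (stop → fricative, matching a fricative); /t/ → [s] before /ʂ/ (stop → fricative, matching a fricative) — only manner changes, and always toward the following segment.
Since the segment that changes precedes the conditioning segment, the assimilation is regressive.

regressive manner assimilation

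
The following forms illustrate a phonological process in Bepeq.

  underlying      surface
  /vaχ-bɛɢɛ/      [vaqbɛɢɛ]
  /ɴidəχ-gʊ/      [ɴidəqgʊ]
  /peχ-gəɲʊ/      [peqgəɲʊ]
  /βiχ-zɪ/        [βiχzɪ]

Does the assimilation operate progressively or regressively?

Underlying /χ/ is realised as [q] next to /b/; /b/ itself does not change.
The change fricative → stop matches the manner of the following /b/, identifying this as manner assimilation.
The same holds elsewhere in the data: /χ/ → [q] before /g/ (fricative → stop, matching a stop) — only manner changes, and always toward the following segment.
No alternation appears in [βiχzɪ]: there the adjacent consonants already agree in manner (/χ/ and /z/ are both fricatives), so this form is consistent with the same rule.
Since the segment that changes precedes the conditioning segment, the assimilation is regressive.

regressive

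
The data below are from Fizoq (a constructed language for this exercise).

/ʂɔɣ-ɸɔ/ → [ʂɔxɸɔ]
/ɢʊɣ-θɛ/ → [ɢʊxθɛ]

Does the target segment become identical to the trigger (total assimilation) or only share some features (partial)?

Comparing underlying and surface forms, /ɣ/ → [x] is the alternation; the neighbouring /ɸ/ is constant.
The change voiced → voiceless matches the voicing of the following /ɸ/, identifying this as voicing assimilation.
Place and manner are unchanged, so the assimilation is partial, not total.
Checking the remaining alternation: /ɣ/ → [x] before /θ/ (voiced → voiceless, matching voiceless) — only voicing changes, and always toward the following segment.

partial assimilation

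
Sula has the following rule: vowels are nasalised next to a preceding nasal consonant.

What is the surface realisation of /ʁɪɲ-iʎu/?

/i/ sits next to the nasal /ɲ/ and is therefore nasalised to [ĩ].

[ʁɪɲĩʎu]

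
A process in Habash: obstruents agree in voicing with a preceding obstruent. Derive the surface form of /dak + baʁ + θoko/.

/b/ is a voiced bilabial stop. The preceding trigger /k/ is voiceless, so /b/ must become voiceless as well.
The voiceless bilabial stop is [p], so /b/ → [p].
At the second juncture, /θ/ likewise becomes [ð] adjacent to /ʁ/.

[dakpaʁðoko]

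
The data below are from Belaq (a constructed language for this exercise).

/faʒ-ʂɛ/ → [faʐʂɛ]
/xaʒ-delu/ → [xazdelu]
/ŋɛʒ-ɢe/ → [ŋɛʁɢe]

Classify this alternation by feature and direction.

Underlying /ʒ/ is realised as [ʐ] next to /ʂ/; /ʂ/ itself does not change.
/ʒ/ is postalveolar while /ʂ/ is retroflex; the output [ʐ] is retroflex, matching the trigger — so the feature that spreads is place.
Manner and voice are unchanged, so the assimilation is partial, not total.
Checking the remaining alternations: /ʒ/ → [z] before /d/ (postalveolar → alveolar, matching alveolar); /ʒ/ → [ʁ] before /ɢ/ (postalveolar → uvular, matching uvular) — only place changes, and always toward the following segment.
Since the segment that changes precedes the conditioning segment, the assimilation is regressive.

regressive place assimilation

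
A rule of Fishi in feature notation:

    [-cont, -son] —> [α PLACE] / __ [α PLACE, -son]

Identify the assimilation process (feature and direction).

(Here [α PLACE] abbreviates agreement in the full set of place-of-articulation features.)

The shared variable α links the value of the place features (abbreviated [PLACE]) on the target to the same value on the neighbouring segment, so place is the feature that assimilates.
Since the environment is written after the underscore, the trigger follows the target; the direction is regressive.

regressive place assimilation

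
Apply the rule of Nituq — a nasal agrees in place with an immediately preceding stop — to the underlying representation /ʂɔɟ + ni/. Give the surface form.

The rule targets /n/ (voiced alveolar nasal), which sits after the trigger /ɟ/ (palatal).
A voiced palatal nasal is [ɲ], so the surface segment is [ɲ].

[ʂɔɟɲi]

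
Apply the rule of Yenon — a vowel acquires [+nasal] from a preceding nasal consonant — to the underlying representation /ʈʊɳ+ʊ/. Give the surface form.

[ʈʊɳʊ̃]

/ʊ/ sits next to the nasal /ɳ/ and is therefore nasalised to [ʊ̃].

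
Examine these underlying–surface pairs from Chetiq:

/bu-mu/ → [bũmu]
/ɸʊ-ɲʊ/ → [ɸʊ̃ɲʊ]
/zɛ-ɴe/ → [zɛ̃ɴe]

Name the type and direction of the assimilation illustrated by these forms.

regressive nasality assimilation (vowel nasalisation)

The vowel /u/ surfaces as nasalised [ũ] next to the following nasal /m/ — it has acquired the [+nasal] feature of its neighbour.
The other forms show the same pattern: /ʊ/ → [ʊ̃] before /ɲ/; /ɛ/ → [ɛ̃] before /ɴ/ — each time a vowel is nasalised next to a following nasal.
Because the conditioning nasal is to the right of the vowel that changes, the process is regressive (anticipatory).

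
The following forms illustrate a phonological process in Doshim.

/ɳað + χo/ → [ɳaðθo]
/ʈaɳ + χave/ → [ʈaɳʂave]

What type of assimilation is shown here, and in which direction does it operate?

progressive place assimilation

Comparing underlying and surface forms, /χ/ → [θ] is the alternation; the neighbouring /ð/ is constant.
The change uvular → dental matches the place of the preceding /ð/, identifying this as place assimilation.
Manner and voice are unchanged, so the assimilation is partial, not total.
The same holds elsewhere in the data: /χ/ → [ʂ] after /ɳ/ (uvular → retroflex, matching retroflex) — only place changes, and always toward the preceding segment.
The trigger is the preceding segment, so the direction is progressive (perseverative).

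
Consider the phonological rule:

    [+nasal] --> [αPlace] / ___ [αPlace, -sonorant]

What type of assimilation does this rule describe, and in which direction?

regressive place assimilation

The shared variable α links the value of the place features (abbreviated [Place]) on the target to the same value on the neighbouring segment, so place is the feature that assimilates.
Since the environment is written after the underscore, the trigger follows the target; the direction is regressive.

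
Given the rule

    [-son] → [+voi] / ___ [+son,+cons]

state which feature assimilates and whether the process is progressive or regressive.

The structural change is [+voi], and the conditioning segment [+son,+cons] (a sonorant consonant) is itself voiced, so the target comes to share the voicing of its neighbour — voicing assimilation.
Since the environment is written after the underscore, the trigger follows the target; the direction is regressive.

regressive voicing assimilation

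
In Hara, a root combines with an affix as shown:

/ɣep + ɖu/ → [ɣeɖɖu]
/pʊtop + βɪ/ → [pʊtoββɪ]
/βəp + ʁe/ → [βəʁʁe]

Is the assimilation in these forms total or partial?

total assimilation

Comparing underlying and surface forms, /p/ → [ɖ] is the alternation; the neighbouring /ɖ/ is constant.
The output [ɖ] is identical to the trigger /ɖ/ — every feature (place, manner, voicing) has been copied — so this is total assimilation.
The remaining alternations confirm this: /p/ → [β] before /β/; /p/ → [ʁ] before /ʁ/ — in each case the output is a copy of the following consonant.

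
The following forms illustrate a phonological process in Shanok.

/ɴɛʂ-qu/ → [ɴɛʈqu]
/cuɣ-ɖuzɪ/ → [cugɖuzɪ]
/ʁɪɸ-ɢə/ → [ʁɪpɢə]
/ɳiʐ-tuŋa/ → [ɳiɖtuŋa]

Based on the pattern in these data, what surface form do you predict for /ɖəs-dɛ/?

The data show regressive manner assimilation: /ʂ/ → [ʈ] before /q/; /ɣ/ → [g] before /ɖ/; /ɸ/ → [p] before /ɢ/; /ʐ/ → [ɖ] before /t/. In each pair only manner changes, matching the following consonant, while place and voice stay constant.
/s/ is a voiceless alveolar fricative. The following trigger /d/ is a stop, so /s/ must become a stop as well.
The voiceless alveolar stop is [t], so /s/ → [t].

[ɖətdɛ]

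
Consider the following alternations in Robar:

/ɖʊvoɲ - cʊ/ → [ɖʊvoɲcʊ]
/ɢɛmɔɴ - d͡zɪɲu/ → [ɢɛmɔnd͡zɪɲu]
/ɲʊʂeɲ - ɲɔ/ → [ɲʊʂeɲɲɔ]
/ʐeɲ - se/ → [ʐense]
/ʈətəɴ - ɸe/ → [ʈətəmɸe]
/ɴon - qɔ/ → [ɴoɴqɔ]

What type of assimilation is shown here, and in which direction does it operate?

regressive place assimilation

Comparing underlying and surface forms, /ɴ/ → [n] is the alternation; the neighbouring /d͡z/ is constant.
/ɴ/ is uvular while /d͡z/ is alveolar; the output [n] is alveolar, matching the trigger — so the feature that spreads is place.
Manner and voice are unchanged, so the assimilation is partial, not total.
Checking the remaining alternations: /ɲ/ → [n] before /s/ (palatal → alveolar, matching alveolar); /ɴ/ → [m] before /ɸ/ (uvular → bilabial, matching bilabial); /n/ → [ɴ] before /q/ (alveolar → uvular, matching uvular) — only place changes, and always toward the following segment.
No alternation appears in [ɖʊvoɲcʊ], [ɲʊʂeɲɲɔ]: there the adjacent consonants already agree in place (/ɲ/ and /c/ are both palatal; /ɲ/ and /ɲ/ are both palatal), so these forms are consistent with the same rule.
Since the segment that changes precedes the conditioning segment, the assimilation is regressive.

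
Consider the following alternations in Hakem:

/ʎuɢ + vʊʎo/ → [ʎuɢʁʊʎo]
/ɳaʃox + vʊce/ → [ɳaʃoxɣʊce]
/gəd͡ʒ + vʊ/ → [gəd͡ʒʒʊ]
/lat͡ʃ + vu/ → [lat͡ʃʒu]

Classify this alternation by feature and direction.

progressive place assimilation

The segment that alternates is /v/, which surfaces as [ʁ] when adjacent to /ɢ/.
The change labiodental → uvular matches the place of the preceding /ɢ/, identifying this as place assimilation.
Manner and voice are unchanged, so the assimilation is partial, not total.
The same holds elsewhere in the data: /v/ → [ɣ] after /x/ (labiodental → velar, matching velar); /v/ → [ʒ] after /d͡ʒ/ (labiodental → postalveolar, matching postalveolar); /v/ → [ʒ] after /t͡ʃ/ (labiodental → postalveolar, matching postalveolar) — only place changes, and always toward the preceding segment.
The trigger is the preceding segment, so the direction is progressive (perseverative).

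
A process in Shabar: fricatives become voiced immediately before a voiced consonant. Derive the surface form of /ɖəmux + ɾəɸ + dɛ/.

The rule targets /x/ (voiceless velar fricative), which sits before the trigger /ɾ/ (voiced).
The voiced velar fricative is [ɣ], so /x/ → [ɣ].
At the second juncture, /ɸ/ likewise becomes [β] adjacent to /d/.

[ɖəmuɣɾəβdɛ]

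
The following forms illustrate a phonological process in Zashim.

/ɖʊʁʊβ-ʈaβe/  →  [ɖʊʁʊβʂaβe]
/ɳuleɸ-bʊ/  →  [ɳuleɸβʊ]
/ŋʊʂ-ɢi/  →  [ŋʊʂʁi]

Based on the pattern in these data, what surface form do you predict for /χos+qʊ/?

The data show progressive manner assimilation: /ʈ/ → [ʂ] after /β/; /b/ → [β] after /ɸ/; /ɢ/ → [ʁ] after /ʂ/. In each pair only manner changes, matching the preceding consonant, while place and voice stay constant.
The rule targets /q/ (voiceless uvular stop), which sits after the trigger /s/ (fricative).
The voiceless uvular fricative is [χ], so /q/ → [χ].

[χosχʊ]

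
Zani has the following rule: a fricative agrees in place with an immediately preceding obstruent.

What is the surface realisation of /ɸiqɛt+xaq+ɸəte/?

[ɸiqɛtsaqχəte]

The rule targets /x/ (voiceless velar fricative), which sits after the trigger /t/ (alveolar).
The voiceless alveolar fricative is [s], so /x/ → [s].
The same rule applies at the second boundary: /ɸ/ → [χ] next to /q/.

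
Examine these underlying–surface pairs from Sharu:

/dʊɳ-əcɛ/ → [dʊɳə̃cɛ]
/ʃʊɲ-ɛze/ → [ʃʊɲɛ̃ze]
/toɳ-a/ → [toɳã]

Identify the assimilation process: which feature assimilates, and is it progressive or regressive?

progressive nasality assimilation (vowel nasalisation)

The vowel /ə/ surfaces as nasalised [ə̃] next to the preceding nasal /ɳ/ — it has acquired the [+nasal] feature of its neighbour.
The other forms show the same pattern: /ɛ/ → [ɛ̃] after /ɲ/; /a/ → [ã] after /ɳ/ — each time a vowel is nasalised next to a preceding nasal.
Because the conditioning nasal is to the left of the vowel that changes, the process is progressive (perseverative).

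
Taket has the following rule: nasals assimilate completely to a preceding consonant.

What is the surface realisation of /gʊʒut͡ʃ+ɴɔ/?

/ɴ/ is the segment targeted by the rule; it sits immediately after /t͡ʃ/, so it assimilates completely and surfaces as [t͡ʃ].

[gʊʒut͡ʃt͡ʃɔ]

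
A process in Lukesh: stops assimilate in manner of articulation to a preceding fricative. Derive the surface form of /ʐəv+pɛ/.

[ʐəvɸɛ]

/p/ is a voiceless bilabial stop. The preceding trigger /v/ is a fricative, so /p/ must become a fricative as well.
Changing only its manner to fricative gives [ɸ] — the voiceless bilabial fricative.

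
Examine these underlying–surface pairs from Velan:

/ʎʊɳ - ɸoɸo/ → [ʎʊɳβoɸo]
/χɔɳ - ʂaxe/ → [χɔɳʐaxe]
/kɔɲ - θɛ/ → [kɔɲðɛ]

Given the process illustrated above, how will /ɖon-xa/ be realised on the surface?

[ɖonɣa]

The data show progressive voicing assimilation: /ɸ/ → [β] after /ɳ/; /ʂ/ → [ʐ] after /ɳ/; /θ/ → [ð] after /ɲ/. In each pair only voicing changes, matching the preceding consonant, while place and manner stay constant.
The rule targets /x/ (voiceless velar fricative), which sits after the trigger /n/ (voiced).
A voiced velar fricative is [ɣ], so the surface segment is [ɣ].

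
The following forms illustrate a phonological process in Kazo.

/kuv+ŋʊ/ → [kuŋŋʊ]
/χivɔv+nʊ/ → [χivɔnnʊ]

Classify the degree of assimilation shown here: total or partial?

Comparing underlying and surface forms, /v/ → [ŋ] is the alternation; the neighbouring /ŋ/ is constant.
The output [ŋ] is identical to the trigger /ŋ/ — every feature (place, manner, voicing) has been copied — so this is total assimilation.
The remaining alternation confirms this: /v/ → [n] before /n/ — in each case the output is a copy of the following consonant.

total assimilation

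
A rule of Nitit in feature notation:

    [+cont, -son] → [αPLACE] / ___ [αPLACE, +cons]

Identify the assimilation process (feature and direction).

regressive place assimilation

The rule copies the place features (abbreviated [PLACE]) from the environment onto the target, so the assimilating feature is place.
The conditioning segment sits to the right of the focus bar, meaning the trigger follows the segment that changes — regressive assimilation.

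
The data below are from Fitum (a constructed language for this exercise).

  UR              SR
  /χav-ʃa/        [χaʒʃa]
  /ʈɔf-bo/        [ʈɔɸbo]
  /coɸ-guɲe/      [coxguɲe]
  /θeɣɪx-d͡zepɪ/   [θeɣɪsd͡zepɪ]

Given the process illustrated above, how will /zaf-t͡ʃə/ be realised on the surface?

The data show regressive place assimilation: /v/ → [ʒ] before /ʃ/; /f/ → [ɸ] before /b/; /ɸ/ → [x] before /g/; /x/ → [s] before /d͡z/. In each pair only place changes, matching the following consonant, while manner and voice stay constant.
The rule targets /f/ (voiceless labiodental fricative), which sits before the trigger /t͡ʃ/ (postalveolar).
A voiceless postalveolar fricative is [ʃ], so the surface segment is [ʃ].

[zaʃt͡ʃə]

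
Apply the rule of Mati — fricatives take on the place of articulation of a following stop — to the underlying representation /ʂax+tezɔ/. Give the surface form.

/x/ is a voiceless velar fricative. The following trigger /t/ is alveolar, so /x/ must become alveolar as well.
Changing only its place to alveolar gives [s] — the voiceless alveolar fricative.

[ʂastezɔ]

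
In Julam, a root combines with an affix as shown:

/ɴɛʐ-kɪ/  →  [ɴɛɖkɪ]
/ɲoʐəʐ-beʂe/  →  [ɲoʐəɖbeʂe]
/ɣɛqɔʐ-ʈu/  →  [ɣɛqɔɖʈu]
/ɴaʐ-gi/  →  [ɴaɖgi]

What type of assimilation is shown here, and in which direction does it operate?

Comparing underlying and surface forms, /ʐ/ → [ɖ] is the alternation; the neighbouring /k/ is constant.
The change fricative → stop matches the manner of the following /k/, identifying this as manner assimilation.
Place and voice are unchanged, so the assimilation is partial, not total.
The same holds elsewhere in the data: /ʐ/ → [ɖ] before /b/ (fricative → stop, matching a stop); /ʐ/ → [ɖ] before /ʈ/ (fricative → stop, matching a stop); /ʐ/ → [ɖ] before /g/ (fricative → stop, matching a stop) — only manner changes, and always toward the following segment.
The trigger is the following segment, so the direction is regressive (anticipatory).

regressive manner assimilation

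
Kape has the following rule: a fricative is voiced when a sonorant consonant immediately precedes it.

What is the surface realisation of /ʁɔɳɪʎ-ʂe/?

The rule targets /ʂ/ (voiceless retroflex fricative), which sits after the trigger /ʎ/ (voiced).
The voiced retroflex fricative is [ʐ], so /ʂ/ → [ʐ].

[ʁɔɳɪʎʐe]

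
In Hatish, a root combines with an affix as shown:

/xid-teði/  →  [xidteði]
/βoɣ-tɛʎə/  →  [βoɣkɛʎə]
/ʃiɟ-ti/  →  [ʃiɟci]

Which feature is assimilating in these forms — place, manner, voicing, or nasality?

place

Comparing underlying and surface forms, /t/ → [k] is the alternation; the neighbouring /ɣ/ is constant.
The change alveolar → velar matches the place of the preceding /ɣ/, identifying this as place assimilation.
Checking the remaining alternation: /t/ → [c] after /ɟ/ (alveolar → palatal, matching palatal) — only place changes, and always toward the preceding segment.
No alternation appears in [xidteði]: there the adjacent consonants already agree in place (/t/ and /d/ are both alveolar), so this form is consistent with the same rule.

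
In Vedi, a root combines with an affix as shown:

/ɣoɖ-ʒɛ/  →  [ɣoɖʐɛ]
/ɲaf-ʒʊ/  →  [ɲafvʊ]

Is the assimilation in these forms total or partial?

partial assimilation

The segment that alternates is /ʒ/, which surfaces as [ʐ] when adjacent to /ɖ/.
/ʒ/ is postalveolar while /ɖ/ is retroflex; the output [ʐ] is retroflex, matching the trigger — so the feature that spreads is place.
Manner and voice are unchanged, so the assimilation is partial, not total.
The same holds elsewhere in the data: /ʒ/ → [v] after /f/ (postalveolar → labiodental, matching labiodental) — only place changes, and always toward the preceding segment.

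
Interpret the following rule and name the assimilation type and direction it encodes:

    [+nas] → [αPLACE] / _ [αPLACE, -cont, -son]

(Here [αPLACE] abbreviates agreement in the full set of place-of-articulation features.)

The rule copies the place features (abbreviated [PLACE]) from the environment onto the target, so the assimilating feature is place.
Since the environment is written after the underscore, the trigger follows the target; the direction is regressive.

regressive place assimilation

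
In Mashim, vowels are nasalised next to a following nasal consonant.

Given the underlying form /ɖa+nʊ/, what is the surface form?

[ɖãnʊ]

The vowel /a/ is adjacent to the following nasal /n/, so it acquires [+nasal] and surfaces as [ã].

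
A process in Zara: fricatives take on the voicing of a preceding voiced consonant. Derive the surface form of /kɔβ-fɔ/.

[kɔβvɔ]

/f/ is a voiceless labiodental fricative. The preceding trigger /β/ is voiced, so /f/ must become voiced as well.
A voiced labiodental fricative is [v], so the surface segment is [v].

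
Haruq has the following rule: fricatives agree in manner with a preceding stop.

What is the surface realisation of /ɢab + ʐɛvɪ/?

[ɢabɖɛvɪ]

/ʐ/ is a voiced retroflex fricative. The preceding trigger /b/ is a stop, so /ʐ/ must become a stop as well.
Changing only its manner to stop gives [ɖ] — the voiced retroflex stop.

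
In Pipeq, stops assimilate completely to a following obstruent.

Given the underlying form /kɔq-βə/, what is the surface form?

/q/ is the segment targeted by the rule; it sits immediately before /β/, so it assimilates completely and surfaces as [β].

[kɔββə]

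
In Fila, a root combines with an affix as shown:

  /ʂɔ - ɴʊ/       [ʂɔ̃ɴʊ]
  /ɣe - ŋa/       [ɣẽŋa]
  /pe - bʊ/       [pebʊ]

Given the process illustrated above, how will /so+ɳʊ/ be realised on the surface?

[sõɳʊ]

The data show regressive nasality assimilation (vowel nasalisation): /ɔ/ → [ɔ̃] before /ɴ/; /e/ → [ẽ] before /ŋ/ — a vowel is nasalised by an immediately following nasal consonant.
No change occurs in [pebʊ] because the vowel at the boundary is adjacent to an oral consonant, not a nasal (/e/ next to /b/).
/o/ sits next to the nasal /ɳ/ and is therefore nasalised to [õ].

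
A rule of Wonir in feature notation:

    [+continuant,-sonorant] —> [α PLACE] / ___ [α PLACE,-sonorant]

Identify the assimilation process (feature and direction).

The rule copies the place features (abbreviated [PLACE]) from the environment onto the target, so the assimilating feature is place.
Since the environment is written after the underscore, the trigger follows the target; the direction is regressive.

regressive place assimilation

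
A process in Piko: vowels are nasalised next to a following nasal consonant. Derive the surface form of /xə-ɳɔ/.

/ə/ sits next to the nasal /ɳ/ and is therefore nasalised to [ə̃].

[xə̃ɳɔ]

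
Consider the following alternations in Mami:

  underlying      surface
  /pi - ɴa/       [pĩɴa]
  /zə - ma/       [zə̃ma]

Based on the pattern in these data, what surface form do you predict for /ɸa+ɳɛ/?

The data show regressive nasality assimilation (vowel nasalisation): /i/ → [ĩ] before /ɴ/; /ə/ → [ə̃] before /m/ — a vowel is nasalised by an immediately following nasal consonant.
/a/ sits next to the nasal /ɳ/ and is therefore nasalised to [ã].

[ɸãɳɛ]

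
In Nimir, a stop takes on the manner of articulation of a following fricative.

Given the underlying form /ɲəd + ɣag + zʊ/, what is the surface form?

/d/ is a voiced alveolar stop. The following trigger /ɣ/ is a fricative, so /d/ must become a fricative as well.
Changing only its manner to fricative gives [z] — the voiced alveolar fricative.
At the second juncture, /g/ likewise becomes [ɣ] adjacent to /z/.

[ɲəzɣaɣzʊ]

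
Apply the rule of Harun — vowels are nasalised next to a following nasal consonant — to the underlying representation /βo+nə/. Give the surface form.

[βõnə]

The vowel /o/ is adjacent to the following nasal /n/, so it acquires [+nasal] and surfaces as [õ].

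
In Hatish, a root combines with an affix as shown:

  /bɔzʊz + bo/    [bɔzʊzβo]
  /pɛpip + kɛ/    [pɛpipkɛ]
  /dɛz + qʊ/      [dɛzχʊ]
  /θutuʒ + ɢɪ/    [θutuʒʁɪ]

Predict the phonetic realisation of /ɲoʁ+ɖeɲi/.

The data show progressive manner assimilation: /b/ → [β] after /z/; /q/ → [χ] after /z/; /ɢ/ → [ʁ] after /ʒ/. In each pair only manner changes, matching the preceding consonant, while place and voice stay constant.
No alternation appears in [pɛpipkɛ]: there the adjacent consonants already agree in manner (/k/ and /p/ are both stops), so this form is consistent with the same rule.
/ɖ/ is a voiced retroflex stop. The preceding trigger /ʁ/ is a fricative, so /ɖ/ must become a fricative as well.
A voiced retroflex fricative is [ʐ], so the surface segment is [ʐ].

[ɲoʁʐeɲi]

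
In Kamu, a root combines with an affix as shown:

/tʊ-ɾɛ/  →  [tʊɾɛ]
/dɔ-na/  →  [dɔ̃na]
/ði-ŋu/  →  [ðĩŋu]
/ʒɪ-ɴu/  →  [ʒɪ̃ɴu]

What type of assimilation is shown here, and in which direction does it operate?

The vowel /ɔ/ surfaces as nasalised [ɔ̃] next to the following nasal /n/ — it has acquired the [+nasal] feature of its neighbour.
The other forms show the same pattern: /i/ → [ĩ] before /ŋ/; /ɪ/ → [ɪ̃] before /ɴ/ — each time a vowel is nasalised next to a following nasal.
No change occurs in [tʊɾɛ] because the vowel at the boundary is adjacent to an oral consonant, not a nasal (/ʊ/ next to /ɾ/).
Because the conditioning nasal is to the right of the vowel that changes, the process is regressive (anticipatory).

regressive nasality assimilation (vowel nasalisation)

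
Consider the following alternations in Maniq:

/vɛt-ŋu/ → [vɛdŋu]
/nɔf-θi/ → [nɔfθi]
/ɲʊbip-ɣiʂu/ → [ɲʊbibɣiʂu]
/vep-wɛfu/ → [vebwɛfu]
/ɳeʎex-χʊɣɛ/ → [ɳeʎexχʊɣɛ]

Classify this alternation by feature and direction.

regressive voicing assimilation

Comparing underlying and surface forms, /t/ → [d] is the alternation; the neighbouring /ŋ/ is constant.
The change voiceless → voiced matches the voicing of the following /ŋ/, identifying this as voicing assimilation.
Place and manner are unchanged, so the assimilation is partial, not total.
The other alternating forms pattern the same way: /p/ → [b] before /ɣ/ (voiceless → voiced, matching voiced); /p/ → [b] before /w/ (voiceless → voiced, matching voiced) — only voicing changes, and always toward the following segment.
No alternation appears in [nɔfθi], [ɳeʎexχʊɣɛ]: there the adjacent consonants already agree in voicing (/f/ and /θ/ are both voiceless; /x/ and /χ/ are both voiceless), so these forms are consistent with the same rule.
The trigger is the following segment, so the direction is regressive (anticipatory).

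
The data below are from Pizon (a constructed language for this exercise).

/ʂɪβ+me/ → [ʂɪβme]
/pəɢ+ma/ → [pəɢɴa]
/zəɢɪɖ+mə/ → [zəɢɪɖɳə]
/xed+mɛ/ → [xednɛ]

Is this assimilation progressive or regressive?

The segment that alternates is /m/, which surfaces as [ɴ] when adjacent to /ɢ/.
/m/ is bilabial while /ɢ/ is uvular; the output [ɴ] is uvular, matching the trigger — so the feature that spreads is place.
The other alternating forms pattern the same way: /m/ → [ɳ] after /ɖ/ (bilabial → retroflex, matching retroflex); /m/ → [n] after /d/ (bilabial → alveolar, matching alveolar) — only place changes, and always toward the preceding segment.
No alternation appears in [ʂɪβme]: there the adjacent consonants already agree in place (/m/ and /β/ are both bilabial), so this form is consistent with the same rule.
Since the segment that changes follows the conditioning segment, the assimilation is progressive.

progressive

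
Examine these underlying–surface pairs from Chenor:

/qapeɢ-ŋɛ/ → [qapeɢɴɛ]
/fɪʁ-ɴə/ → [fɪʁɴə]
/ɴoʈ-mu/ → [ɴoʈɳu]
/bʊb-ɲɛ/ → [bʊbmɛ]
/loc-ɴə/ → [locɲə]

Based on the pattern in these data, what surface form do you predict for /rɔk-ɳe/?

The data show progressive place assimilation: /ŋ/ → [ɴ] after /ɢ/; /m/ → [ɳ] after /ʈ/; /ɲ/ → [m] after /b/; /ɴ/ → [ɲ] after /c/. In each pair only place changes, matching the preceding consonant, while manner and voice stay constant.
Nothing changes in [fɪʁɴə]: there the adjacent consonants already agree in place (/ɴ/ and /ʁ/ are both uvular), so this form is consistent with the same rule.
The rule targets /ɳ/ (voiced retroflex nasal), which sits after the trigger /k/ (velar).
Changing only its place to velar gives [ŋ] — the voiced velar nasal.

[rɔkŋe]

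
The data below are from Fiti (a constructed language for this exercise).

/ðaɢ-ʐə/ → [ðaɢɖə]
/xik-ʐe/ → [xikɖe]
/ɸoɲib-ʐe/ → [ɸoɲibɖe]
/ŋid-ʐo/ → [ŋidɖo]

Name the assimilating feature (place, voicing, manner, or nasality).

Comparing underlying and surface forms, /ʐ/ → [ɖ] is the alternation; the neighbouring /ɢ/ is constant.
The change fricative → stop matches the manner of the preceding /ɢ/, identifying this as manner assimilation.
Checking the remaining alternations: /ʐ/ → [ɖ] after /k/ (fricative → stop, matching a stop); /ʐ/ → [ɖ] after /b/ (fricative → stop, matching a stop); /ʐ/ → [ɖ] after /d/ (fricative → stop, matching a stop) — only manner changes, and always toward the preceding segment.

manner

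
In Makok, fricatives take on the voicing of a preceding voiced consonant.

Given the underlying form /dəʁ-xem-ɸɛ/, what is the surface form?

[dəʁɣemβɛ]

/x/ is a voiceless velar fricative. The preceding trigger /ʁ/ is voiced, so /x/ must become voiced as well.
Changing only its voicing to voiced gives [ɣ] — the voiced velar fricative.
At the second juncture, /ɸ/ likewise becomes [β] adjacent to /m/.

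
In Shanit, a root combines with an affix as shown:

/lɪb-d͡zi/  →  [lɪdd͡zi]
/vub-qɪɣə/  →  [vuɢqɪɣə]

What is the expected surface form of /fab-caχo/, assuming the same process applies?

[faɟcaχo]

The data show regressive place assimilation: /b/ → [d] before /d͡z/; /b/ → [ɢ] before /q/. In each pair only place changes, matching the following consonant, while manner and voice stay constant.
The rule targets /b/ (voiced bilabial stop), which sits before the trigger /c/ (palatal).
Changing only its place to palatal gives [ɟ] — the voiced palatal stop.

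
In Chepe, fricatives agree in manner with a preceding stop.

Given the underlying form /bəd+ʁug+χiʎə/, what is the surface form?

[bədɢugqiʎə]

The rule targets /ʁ/ (voiced uvular fricative), which sits after the trigger /d/ (stop).
The voiced uvular stop is [ɢ], so /ʁ/ → [ɢ].
The same rule applies at the second boundary: /χ/ → [q] next to /g/.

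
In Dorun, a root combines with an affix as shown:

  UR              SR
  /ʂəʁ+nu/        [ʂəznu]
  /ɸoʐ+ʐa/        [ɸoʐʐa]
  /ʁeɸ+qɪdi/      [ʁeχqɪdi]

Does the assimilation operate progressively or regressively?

The segment that alternates is /ʁ/, which surfaces as [z] when adjacent to /n/.
The change uvular → alveolar matches the place of the following /n/, identifying this as place assimilation.
The other alternating form patterns the same way: /ɸ/ → [χ] before /q/ (bilabial → uvular, matching uvular) — only place changes, and always toward the following segment.
Nothing changes in [ɸoʐʐa]: there the adjacent consonants already agree in place (/ʐ/ and /ʐ/ are both retroflex), so this form is consistent with the same rule.
Since the segment that changes precedes the conditioning segment, the assimilation is regressive.

regressive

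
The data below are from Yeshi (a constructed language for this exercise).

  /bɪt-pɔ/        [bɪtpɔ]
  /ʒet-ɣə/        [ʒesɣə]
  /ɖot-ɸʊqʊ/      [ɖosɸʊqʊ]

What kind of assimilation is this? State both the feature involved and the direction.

regressive manner assimilation

Underlying /t/ is realised as [s] next to /ɣ/; /ɣ/ itself does not change.
The change stop → fricative matches the manner of the following /ɣ/, identifying this as manner assimilation.
Place and voice are unchanged, so the assimilation is partial, not total.
Checking the remaining alternation: /t/ → [s] before /ɸ/ (stop → fricative, matching a fricative) — only manner changes, and always toward the following segment.
No alternation appears in [bɪtpɔ]: there the adjacent consonants already agree in manner (/t/ and /p/ are both stops), so this form is consistent with the same rule.
The trigger is the following segment, so the direction is regressive (anticipatory).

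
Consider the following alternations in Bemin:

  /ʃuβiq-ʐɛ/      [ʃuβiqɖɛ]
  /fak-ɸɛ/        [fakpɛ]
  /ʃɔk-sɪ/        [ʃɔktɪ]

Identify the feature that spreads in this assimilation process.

manner

Comparing underlying and surface forms, /ʐ/ → [ɖ] is the alternation; the neighbouring /q/ is constant.
The change fricative → stop matches the manner of the preceding /q/, identifying this as manner assimilation.
The other alternating forms pattern the same way: /ɸ/ → [p] after /k/ (fricative → stop, matching a stop); /s/ → [t] after /k/ (fricative → stop, matching a stop) — only manner changes, and always toward the preceding segment.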